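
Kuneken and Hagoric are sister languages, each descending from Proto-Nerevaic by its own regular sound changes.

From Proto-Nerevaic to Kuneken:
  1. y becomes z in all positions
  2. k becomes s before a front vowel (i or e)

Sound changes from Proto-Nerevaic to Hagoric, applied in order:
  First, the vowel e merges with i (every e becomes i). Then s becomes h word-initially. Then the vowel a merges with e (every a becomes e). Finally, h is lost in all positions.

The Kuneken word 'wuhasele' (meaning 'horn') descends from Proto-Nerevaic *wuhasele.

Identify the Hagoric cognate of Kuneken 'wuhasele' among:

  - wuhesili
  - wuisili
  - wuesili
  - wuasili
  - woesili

wuesili

Hagoric: start from *wuhasele.
  rule 1 (vowel merger): wuhasele → wuhasili
  rule 2: no change — wuhasili
  rule 3 (vowel merger): wuhasili → wuhesili
  rule 4 (h-loss): wuhesili → wuesili
  ⇒ Hagoric wuesili
The other candidates each miss or misapply at least one Hagoric change.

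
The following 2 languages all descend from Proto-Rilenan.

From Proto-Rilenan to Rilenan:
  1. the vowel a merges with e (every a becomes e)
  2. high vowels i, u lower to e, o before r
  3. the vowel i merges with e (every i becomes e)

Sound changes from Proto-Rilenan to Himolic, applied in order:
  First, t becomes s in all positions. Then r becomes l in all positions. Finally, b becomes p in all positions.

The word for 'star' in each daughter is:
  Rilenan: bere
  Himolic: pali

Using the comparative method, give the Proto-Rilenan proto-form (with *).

*bari

Position 2: Rilenan has e, Himolic has a. Himolic preserves a here (none of its changes turn any other segment into a), so the proto-segment is *a.
Position 1: Rilenan has b, Himolic has p. Rilenan preserves b here (none of its changes turn any other segment into b), so the proto-segment is *b.
Position 4: Rilenan has e, Himolic has i. Himolic preserves i here (none of its changes turn any other segment into i), so the proto-segment is *i.
This points to *bari. Verify forward in each daughter:
Rilenan: *bari > beri > bere  (by vowel merger, vowel merger)
Himolic: start from *bari.
  rule 1: no change — bari
  rule 2 (unconditioned shift): bari → bali
  rule 3 (unconditioned shift): bali → pali
  ⇒ Himolic pali
No other proto-form is consistent with every reflex, so the reconstruction is *bari.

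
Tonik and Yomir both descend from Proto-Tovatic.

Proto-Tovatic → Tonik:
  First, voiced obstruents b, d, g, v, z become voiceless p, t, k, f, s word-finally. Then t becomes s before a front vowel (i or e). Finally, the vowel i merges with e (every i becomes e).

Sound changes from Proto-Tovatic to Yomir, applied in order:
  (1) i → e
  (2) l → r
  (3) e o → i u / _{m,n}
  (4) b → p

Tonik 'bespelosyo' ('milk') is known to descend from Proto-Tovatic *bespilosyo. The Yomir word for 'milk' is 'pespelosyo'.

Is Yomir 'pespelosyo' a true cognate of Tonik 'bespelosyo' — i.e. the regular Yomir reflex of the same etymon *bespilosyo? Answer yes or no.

no

Derive the expected Yomir reflex of *bespilosyo:
Yomir: start from *bespilosyo.
  rule 1 (vowel merger): bespilosyo → bespelosyo
  rule 2 (unconditioned shift): bespelosyo → besperosyo
  rule 3: no change — besperosyo
  rule 4 (unconditioned shift): besperosyo → pesperosyo
  ⇒ Yomir pesperosyo
The regular Yomir reflex would be 'pesperosyo', but the attested form is 'pespelosyo'. The correspondence is irregular, so they are not cognates (the Yomir form has a different source).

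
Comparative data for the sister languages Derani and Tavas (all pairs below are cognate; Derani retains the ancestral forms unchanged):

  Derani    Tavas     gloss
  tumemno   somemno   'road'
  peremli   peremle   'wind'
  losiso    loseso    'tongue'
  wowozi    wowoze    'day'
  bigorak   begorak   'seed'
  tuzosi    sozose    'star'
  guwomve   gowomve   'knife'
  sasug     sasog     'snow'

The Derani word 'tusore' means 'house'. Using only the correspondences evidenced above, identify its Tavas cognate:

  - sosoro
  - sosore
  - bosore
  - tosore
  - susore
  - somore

sosore

tumemno ~ somemno, tuzosi ~ sozose — Derani t corresponds to Tavas s word-initially before a back vowel.
tuzosi ~ sozose, guwomve ~ gowomve — Derani u corresponds to Tavas o after a consonant, before a consonant other than r, m, n, p, b, f, v.
Applying these to Derani 'tusore':
  tusore → susore   (t→s word-initially before a back vowel)
  susore → sosore   (u→o after a consonant, before a consonant other than r, m, n, p, b, f, v)
So the Tavas cognate is 'sosore'.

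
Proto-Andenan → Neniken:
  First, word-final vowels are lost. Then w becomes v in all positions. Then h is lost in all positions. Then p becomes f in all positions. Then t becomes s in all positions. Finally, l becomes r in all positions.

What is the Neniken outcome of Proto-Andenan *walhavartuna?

Neniken: *walhavartuna
  walhavartuna → walhavartun   [apocope]
  walhavartun → valhavartun   [unconditioned shift]
  valhavartun → valavartun   [h-loss]
  valavartun (rule 4 does not apply)
  valavartun → valavarsun   [unconditioned shift]
  valavarsun → varavarsun   [unconditioned shift]
  giving Neniken varavarsun.

varavarsun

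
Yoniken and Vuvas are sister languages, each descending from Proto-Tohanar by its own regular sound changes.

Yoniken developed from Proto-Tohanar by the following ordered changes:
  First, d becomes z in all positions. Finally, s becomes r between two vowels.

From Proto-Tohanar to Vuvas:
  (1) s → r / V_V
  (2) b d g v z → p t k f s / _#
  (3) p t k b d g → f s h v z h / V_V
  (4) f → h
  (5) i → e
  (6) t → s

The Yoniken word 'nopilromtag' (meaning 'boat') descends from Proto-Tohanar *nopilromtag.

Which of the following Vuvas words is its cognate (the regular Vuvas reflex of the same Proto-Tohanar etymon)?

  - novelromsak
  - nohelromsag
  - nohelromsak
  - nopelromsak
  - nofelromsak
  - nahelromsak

Vuvas: *nopilromtag
  nopilromtag (rule 1 does not apply)
  nopilromtag → nopilromtak   [final devoicing]
  nopilromtak → nofilromtak   [intervocalic lenition]
  nofilromtak → nohilromtak   [unconditioned shift]
  nohilromtak → nohelromtak   [vowel merger]
  nohelromtak → nohelromsak   [unconditioned shift]
  giving Vuvas nohelromsak.
Only 'nohelromsak' matches the regular Vuvas development of *nopilromtag.

nohelromsak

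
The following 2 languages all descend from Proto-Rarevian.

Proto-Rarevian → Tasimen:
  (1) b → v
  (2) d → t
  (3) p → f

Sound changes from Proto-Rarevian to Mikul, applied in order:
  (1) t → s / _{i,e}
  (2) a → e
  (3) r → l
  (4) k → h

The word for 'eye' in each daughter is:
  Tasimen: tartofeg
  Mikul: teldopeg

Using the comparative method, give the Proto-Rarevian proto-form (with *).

*tardopeg

Position 4: Tasimen has t, Mikul has d. Mikul preserves d here (none of its changes turn any other segment into d), so the proto-segment is *d.
Position 2: Tasimen has a, Mikul has e. Tasimen preserves a here (none of its changes turn any other segment into a), so the proto-segment is *a.
Position 6: Tasimen has f, Mikul has p. Mikul preserves p here (none of its changes turn any other segment into p), so the proto-segment is *p.
This points to *tardopeg. Verify forward in each daughter:
Tasimen: *tardopeg
  tardopeg (rule 1 does not apply)
  tardopeg → tartopeg   [unconditioned shift]
  tartopeg → tartofeg   [unconditioned shift]
  giving Tasimen tartofeg.
Mikul: start from *tardopeg.
  rule 1: no change — tardopeg
  rule 2 (vowel merger): tardopeg → terdopeg
  rule 3 (unconditioned shift): terdopeg → teldopeg
  rule 4: no change — teldopeg
  ⇒ Mikul teldopeg
*tardopeg is the unique common source.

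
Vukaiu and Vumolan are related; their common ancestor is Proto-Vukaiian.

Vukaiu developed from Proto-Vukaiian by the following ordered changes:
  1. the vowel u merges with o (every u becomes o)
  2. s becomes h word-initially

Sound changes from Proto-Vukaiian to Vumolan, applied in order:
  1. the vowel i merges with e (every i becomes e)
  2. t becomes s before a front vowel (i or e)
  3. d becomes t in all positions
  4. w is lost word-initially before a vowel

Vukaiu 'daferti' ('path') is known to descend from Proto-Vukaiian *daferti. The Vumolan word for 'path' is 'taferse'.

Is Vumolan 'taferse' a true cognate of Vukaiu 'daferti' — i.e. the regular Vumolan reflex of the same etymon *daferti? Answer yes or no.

yes

Derive the expected Vumolan reflex of *daferti:
Vumolan: *daferti
  daferti → daferte   [vowel merger]
  daferte → daferse   [palatalisation]
  daferse → taferse   [unconditioned shift]
  taferse (rule 4 does not apply)
  giving Vumolan taferse.
Vumolan 'taferse' matches the regular reflex exactly, so the pair is cognate.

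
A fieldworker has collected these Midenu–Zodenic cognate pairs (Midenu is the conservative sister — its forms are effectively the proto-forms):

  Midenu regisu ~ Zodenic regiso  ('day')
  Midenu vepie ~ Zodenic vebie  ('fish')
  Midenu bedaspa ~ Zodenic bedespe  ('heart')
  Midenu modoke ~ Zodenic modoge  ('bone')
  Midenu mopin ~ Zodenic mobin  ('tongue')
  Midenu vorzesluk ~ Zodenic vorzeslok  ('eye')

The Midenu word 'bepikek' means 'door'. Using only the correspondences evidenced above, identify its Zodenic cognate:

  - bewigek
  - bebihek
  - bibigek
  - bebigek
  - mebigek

vepie ~ vebie, mopin ~ mobin — Midenu p corresponds to Zodenic b between vowels (before a front vowel).
modoke ~ modoge — Midenu k corresponds to Zodenic g between vowels (before a front vowel).
Applying these to Midenu 'bepikek':
  bepikek → bebikek   (p→b between vowels (before a front vowel))
  bebikek → bebigek   (k→g between vowels (before a front vowel))
So the Zodenic cognate is 'bebigek'.

bebigek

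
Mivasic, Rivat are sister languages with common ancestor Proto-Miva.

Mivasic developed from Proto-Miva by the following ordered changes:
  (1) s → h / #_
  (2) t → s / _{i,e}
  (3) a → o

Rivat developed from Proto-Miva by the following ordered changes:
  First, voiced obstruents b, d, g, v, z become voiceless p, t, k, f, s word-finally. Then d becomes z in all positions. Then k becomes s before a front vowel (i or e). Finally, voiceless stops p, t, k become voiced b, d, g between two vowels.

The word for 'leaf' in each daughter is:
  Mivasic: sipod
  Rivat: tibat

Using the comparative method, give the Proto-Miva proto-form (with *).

*tipad

Position 4: Mivasic has o, Rivat has a. Rivat preserves a here (none of its changes turn any other segment into a), so the proto-segment is *a.
Position 3: Mivasic has p, Rivat has b. Mivasic preserves p here (none of its changes turn any other segment into p), so the proto-segment is *p.
Verify the candidate proto-form against each daughter:
Mivasic: start from *tipad.
  rule 1: no change — tipad
  rule 2 (palatalisation): tipad → sipad
  rule 3 (vowel merger): sipad → sipod
  ⇒ Mivasic sipod
Rivat: *tipad > tipat > tibat  (by final devoicing, intervocalic voicing)
*tipad is the unique common source.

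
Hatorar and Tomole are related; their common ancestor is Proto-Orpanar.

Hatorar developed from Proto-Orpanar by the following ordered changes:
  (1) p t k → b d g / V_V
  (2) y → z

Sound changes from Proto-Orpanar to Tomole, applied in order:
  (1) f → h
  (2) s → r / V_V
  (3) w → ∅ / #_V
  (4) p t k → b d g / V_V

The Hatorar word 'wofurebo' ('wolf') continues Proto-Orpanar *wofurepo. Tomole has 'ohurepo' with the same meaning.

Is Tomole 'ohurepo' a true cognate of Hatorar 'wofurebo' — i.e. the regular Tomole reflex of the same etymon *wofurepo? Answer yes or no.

no

Derive the expected Tomole reflex of *wofurepo:
Tomole: *wofurepo > wohurepo > ohurepo > ohurebo  (by unconditioned shift, glide loss, intervocalic voicing)
The regular Tomole reflex would be 'ohurebo', but the attested form is 'ohurepo'. The correspondence is irregular, so they are not cognates (the Tomole form has a different source).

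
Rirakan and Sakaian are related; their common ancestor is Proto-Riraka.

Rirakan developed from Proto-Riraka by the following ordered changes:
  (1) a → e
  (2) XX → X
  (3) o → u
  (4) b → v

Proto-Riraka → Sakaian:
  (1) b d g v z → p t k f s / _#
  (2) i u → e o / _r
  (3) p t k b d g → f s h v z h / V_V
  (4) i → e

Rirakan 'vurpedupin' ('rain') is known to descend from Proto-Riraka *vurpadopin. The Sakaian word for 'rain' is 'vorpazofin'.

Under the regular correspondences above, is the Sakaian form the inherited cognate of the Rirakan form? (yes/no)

Derive the expected Sakaian reflex of *vurpadopin:
Sakaian: start from *vurpadopin.
  rule 1: no change — vurpadopin
  rule 2 (pre-rhotic lowering): vurpadopin → vorpadopin
  rule 3 (intervocalic lenition): vorpadopin → vorpazofin
  rule 4 (vowel merger): vorpazofin → vorpazofen
  ⇒ Sakaian vorpazofen
The regular Sakaian reflex would be 'vorpazofen', but the attested form is 'vorpazofin'. The correspondence is irregular, so they are not cognates (the Sakaian form has a different source).

no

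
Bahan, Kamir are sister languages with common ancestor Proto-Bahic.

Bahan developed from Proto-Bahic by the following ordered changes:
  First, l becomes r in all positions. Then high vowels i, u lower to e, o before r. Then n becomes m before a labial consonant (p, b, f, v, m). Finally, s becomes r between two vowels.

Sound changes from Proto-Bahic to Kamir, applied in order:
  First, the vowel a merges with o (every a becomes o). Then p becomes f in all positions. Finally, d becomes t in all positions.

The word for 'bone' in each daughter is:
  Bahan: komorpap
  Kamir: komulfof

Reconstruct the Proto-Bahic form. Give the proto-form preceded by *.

Position 6: Bahan has p, Kamir has f. Bahan preserves p here (none of its changes turn any other segment into p), so the proto-segment is *p.
Position 8: Bahan has p, Kamir has f. Bahan preserves p here (none of its changes turn any other segment into p), so the proto-segment is *p.
This points to *komulpap. Verify forward in each daughter:
Bahan: *komulpap
  komulpap → komurpap   [unconditioned shift]
  komurpap → komorpap   [pre-rhotic lowering]
  komorpap (rule 3 does not apply)
  komorpap (rule 4 does not apply)
  giving Bahan komorpap.
Kamir: start from *komulpap.
  rule 1 (vowel merger): komulpap → komulpop
  rule 2 (unconditioned shift): komulpop → komulfof
  rule 3: no change — komulfof
  ⇒ Kamir komulfof
*komulpap is the unique common source.

*komulpap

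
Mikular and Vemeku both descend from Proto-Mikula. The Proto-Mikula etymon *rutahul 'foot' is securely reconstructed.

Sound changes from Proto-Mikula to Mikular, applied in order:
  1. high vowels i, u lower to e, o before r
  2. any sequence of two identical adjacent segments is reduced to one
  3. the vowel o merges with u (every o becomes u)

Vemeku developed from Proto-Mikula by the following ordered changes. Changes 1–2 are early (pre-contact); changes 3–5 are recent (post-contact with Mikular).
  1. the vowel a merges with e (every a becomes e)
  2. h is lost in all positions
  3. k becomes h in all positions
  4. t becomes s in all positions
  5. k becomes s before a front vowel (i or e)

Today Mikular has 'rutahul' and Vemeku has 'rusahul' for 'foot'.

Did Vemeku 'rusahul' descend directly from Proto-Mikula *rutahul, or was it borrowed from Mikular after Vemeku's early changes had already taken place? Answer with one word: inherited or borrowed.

If inherited, *rutahul would pass through all of Vemeku's changes:
Vemeku: start from *rutahul.
  rule 1 (vowel merger): rutahul → rutehul
  rule 2 (h-loss): rutehul → ruteul
  rule 3: no change — ruteul
  rule 4 (unconditioned shift): ruteul → ruseul
  rule 5: no change — ruseul
  ⇒ Vemeku ruseul
If borrowed from Mikular 'rutahul' after the early changes, it would undergo only the recent ones:
  rule 3 (unconditioned shift): no change (rutahul)
  rule 4 (unconditioned shift): rutahul → rusahul
  rule 5 (palatalisation): no change (rusahul)
  ⇒ as a loan: rusahul
Vemeku 'rusahul' matches the loan outcome 'rusahul', not the inherited 'ruseul' — it skipped the early Vemeku changes, so it was borrowed from Mikular.

borrowed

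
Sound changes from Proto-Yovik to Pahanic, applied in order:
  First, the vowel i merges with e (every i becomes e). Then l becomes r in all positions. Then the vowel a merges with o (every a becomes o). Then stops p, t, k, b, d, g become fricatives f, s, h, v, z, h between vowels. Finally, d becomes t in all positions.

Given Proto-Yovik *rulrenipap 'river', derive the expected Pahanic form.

rurrenefop

Pahanic: start from *rulrenipap.
  rule 1 (vowel merger): rulrenipap → rulrenepap
  rule 2 (unconditioned shift): rulrenepap → rurrenepap
  rule 3 (vowel merger): rurrenepap → rurrenepop
  rule 4 (intervocalic lenition): rurrenepop → rurrenefop
  rule 5: no change — rurrenefop
  ⇒ Pahanic rurrenefop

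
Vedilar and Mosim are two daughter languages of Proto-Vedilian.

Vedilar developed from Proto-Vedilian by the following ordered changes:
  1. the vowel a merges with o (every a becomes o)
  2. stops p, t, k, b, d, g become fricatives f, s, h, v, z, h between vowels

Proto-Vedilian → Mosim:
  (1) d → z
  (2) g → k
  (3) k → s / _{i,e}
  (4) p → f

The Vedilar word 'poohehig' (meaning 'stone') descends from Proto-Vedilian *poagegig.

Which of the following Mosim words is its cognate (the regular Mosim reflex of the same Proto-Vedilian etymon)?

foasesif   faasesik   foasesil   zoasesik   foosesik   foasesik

Mosim: *poagegig > poakekik > poasesik > foasesik  (by unconditioned shift, palatalisation, unconditioned shift)
The other candidates each miss or misapply at least one Mosim change.

foasesik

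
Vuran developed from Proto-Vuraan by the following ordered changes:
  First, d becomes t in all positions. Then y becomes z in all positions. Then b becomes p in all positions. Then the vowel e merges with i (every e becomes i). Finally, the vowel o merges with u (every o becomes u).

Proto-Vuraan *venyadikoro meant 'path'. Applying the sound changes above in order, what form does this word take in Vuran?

Vuran: start from *venyadikoro.
  rule 1 (unconditioned shift): venyadikoro → venyatikoro
  rule 2 (unconditioned shift): venyatikoro → venzatikoro
  rule 3: no change — venzatikoro
  rule 4 (vowel merger): venzatikoro → vinzatikoro
  rule 5 (vowel merger): vinzatikoro → vinzatikuru
  ⇒ Vuran vinzatikuru

vinzatikuru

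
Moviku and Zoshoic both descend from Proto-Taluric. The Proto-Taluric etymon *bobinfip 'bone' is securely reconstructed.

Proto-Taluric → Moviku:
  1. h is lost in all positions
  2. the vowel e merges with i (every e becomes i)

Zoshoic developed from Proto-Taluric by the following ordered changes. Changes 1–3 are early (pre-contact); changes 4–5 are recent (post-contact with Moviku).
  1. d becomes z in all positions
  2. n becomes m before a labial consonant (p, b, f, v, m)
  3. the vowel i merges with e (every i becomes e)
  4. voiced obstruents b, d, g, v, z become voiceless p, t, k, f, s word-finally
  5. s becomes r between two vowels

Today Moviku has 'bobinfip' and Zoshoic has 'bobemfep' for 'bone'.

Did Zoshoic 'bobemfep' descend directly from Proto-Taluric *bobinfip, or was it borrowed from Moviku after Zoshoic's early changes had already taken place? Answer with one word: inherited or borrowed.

If inherited, *bobinfip would pass through all of Zoshoic's changes:
Zoshoic: *bobinfip
  bobinfip (rule 1 does not apply)
  bobinfip → bobimfip   [nasal place assimilation]
  bobimfip → bobemfep   [vowel merger]
  bobemfep (rule 4 does not apply)
  bobemfep (rule 5 does not apply)
  giving Zoshoic bobemfep.
If borrowed from Moviku 'bobinfip' after the early changes, it would undergo only the recent ones:
  rule 4 (final devoicing): no change (bobinfip)
  rule 5 (rhotacism): no change (bobinfip)
  ⇒ as a loan: bobinfip
Zoshoic 'bobemfep' matches the inherited outcome exactly, so it is an inherited cognate, not a loan.

inherited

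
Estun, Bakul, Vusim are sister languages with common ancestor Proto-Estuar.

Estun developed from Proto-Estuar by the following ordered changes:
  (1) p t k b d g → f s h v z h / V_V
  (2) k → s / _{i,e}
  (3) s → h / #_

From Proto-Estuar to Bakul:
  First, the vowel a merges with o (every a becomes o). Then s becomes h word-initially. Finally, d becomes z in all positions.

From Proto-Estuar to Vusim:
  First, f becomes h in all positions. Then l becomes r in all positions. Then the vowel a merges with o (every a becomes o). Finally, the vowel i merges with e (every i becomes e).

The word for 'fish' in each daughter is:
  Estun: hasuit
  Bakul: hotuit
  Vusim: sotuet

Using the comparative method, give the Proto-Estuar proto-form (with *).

Position 5: Estun has i, Bakul has i, Vusim has e. Estun preserves i here (none of its changes turn any other segment into i), so the proto-segment is *i.
Position 3: Estun has s, Bakul has t, Vusim has t. Bakul preserves t here (none of its changes turn any other segment into t), so the proto-segment is *t.
Position 1: Estun has h, Bakul has h, Vusim has s. Vusim preserves s here (none of its changes turn any other segment into s), so the proto-segment is *s.
This points to *satuit. Verify forward in each daughter:
Estun: *satuit > sasuit > hasuit  (by intervocalic lenition, debuccalisation)
Bakul: *satuit
  satuit → sotuit   [vowel merger]
  sotuit → hotuit   [debuccalisation]
  hotuit (rule 3 does not apply)
  giving Bakul hotuit.
Vusim: *satuit
  satuit (rule 1 does not apply)
  satuit (rule 2 does not apply)
  satuit → sotuit   [vowel merger]
  sotuit → sotuet   [vowel merger]
  giving Vusim sotuet.
No other proto-form is consistent with every reflex, so the reconstruction is *satuit.

*satuit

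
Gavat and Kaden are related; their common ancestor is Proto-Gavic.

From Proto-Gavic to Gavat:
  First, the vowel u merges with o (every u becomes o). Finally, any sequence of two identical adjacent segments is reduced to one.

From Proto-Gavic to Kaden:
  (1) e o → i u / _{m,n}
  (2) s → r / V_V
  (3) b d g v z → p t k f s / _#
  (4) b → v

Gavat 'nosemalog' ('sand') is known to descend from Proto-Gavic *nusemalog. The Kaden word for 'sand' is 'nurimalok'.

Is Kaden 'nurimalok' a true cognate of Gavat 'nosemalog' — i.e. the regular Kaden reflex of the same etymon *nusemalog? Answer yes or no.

Derive the expected Kaden reflex of *nusemalog:
Kaden: start from *nusemalog.
  rule 1 (pre-nasal raising): nusemalog → nusimalog
  rule 2 (rhotacism): nusimalog → nurimalog
  rule 3 (final devoicing): nurimalog → nurimalok
  rule 4: no change — nurimalok
  ⇒ Kaden nurimalok
Kaden 'nurimalok' matches the regular reflex exactly, so the pair is cognate.

yes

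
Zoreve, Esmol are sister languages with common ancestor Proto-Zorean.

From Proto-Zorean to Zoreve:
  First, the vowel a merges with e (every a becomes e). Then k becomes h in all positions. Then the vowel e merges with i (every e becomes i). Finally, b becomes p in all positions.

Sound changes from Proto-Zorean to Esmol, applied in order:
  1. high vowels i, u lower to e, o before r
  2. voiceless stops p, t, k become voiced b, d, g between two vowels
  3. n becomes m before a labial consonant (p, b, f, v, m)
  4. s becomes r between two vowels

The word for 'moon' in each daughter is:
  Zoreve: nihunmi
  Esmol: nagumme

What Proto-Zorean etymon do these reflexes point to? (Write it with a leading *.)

Position 7: Zoreve has i, Esmol has e. Taking the neighbouring segments as reconstructed: Zoreve i could go back to *a or *e or *i; Esmol e can only go back to *e — the one source consistent with every daughter is *e.
Position 2: Zoreve has i, Esmol has a. Esmol preserves a here (none of its changes turn any other segment into a), so the proto-segment is *a.
Position 5: Zoreve has n, Esmol has m. Zoreve preserves n here (none of its changes turn any other segment into n), so the proto-segment is *n.
Continuing position by position gives *nakunme; check it forward:
Zoreve: *nakunme > nekunme > nehunme > nihunmi  (by vowel merger, unconditioned shift, vowel merger)
Esmol: *nakunme > nagunme > nagumme  (by intervocalic voicing, nasal place assimilation)
*nakunme is the unique common source.

*nakunme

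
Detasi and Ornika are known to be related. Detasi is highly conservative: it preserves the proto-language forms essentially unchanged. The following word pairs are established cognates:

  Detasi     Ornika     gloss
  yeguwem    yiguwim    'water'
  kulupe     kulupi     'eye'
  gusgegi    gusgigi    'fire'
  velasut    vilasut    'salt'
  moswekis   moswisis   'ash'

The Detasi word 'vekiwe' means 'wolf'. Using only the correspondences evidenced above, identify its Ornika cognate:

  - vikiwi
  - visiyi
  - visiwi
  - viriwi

visiwi

yeguwem ~ yiguwim, gusgegi ~ gusgigi — Detasi e corresponds to Ornika i after a consonant, before a consonant other than r, m, n, p, b, f, v.
moswekis ~ moswisis — Detasi k corresponds to Ornika s between vowels (before a front vowel).
kulupe ~ kulupi — Detasi e corresponds to Ornika i word-finally.
Applying these to Detasi 'vekiwe':
  vekiwe → vikiwe   (e→i after a consonant, before a consonant other than r, m, n, p, b, f, v)
  vikiwe → visiwe   (k→s between vowels (before a front vowel))
  visiwe → visiwi   (e→i word-finally)
So the Ornika cognate is 'visiwi'.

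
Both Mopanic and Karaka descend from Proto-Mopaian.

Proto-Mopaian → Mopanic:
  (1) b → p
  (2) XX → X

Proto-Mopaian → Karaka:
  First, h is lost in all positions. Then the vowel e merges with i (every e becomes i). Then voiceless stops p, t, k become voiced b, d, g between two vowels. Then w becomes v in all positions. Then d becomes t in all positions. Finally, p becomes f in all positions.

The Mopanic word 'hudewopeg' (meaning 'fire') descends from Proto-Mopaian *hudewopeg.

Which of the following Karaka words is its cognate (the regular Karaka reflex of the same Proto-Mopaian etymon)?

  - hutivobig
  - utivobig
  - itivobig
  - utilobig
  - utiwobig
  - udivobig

utivobig

Karaka: *hudewopeg
  hudewopeg → udewopeg   [h-loss]
  udewopeg → udiwopig   [vowel merger]
  udiwopig → udiwobig   [intervocalic voicing]
  udiwobig → udivobig   [unconditioned shift]
  udivobig → utivobig   [unconditioned shift]
  utivobig (rule 6 does not apply)
  giving Karaka utivobig.
The other candidates each miss or misapply at least one Karaka change.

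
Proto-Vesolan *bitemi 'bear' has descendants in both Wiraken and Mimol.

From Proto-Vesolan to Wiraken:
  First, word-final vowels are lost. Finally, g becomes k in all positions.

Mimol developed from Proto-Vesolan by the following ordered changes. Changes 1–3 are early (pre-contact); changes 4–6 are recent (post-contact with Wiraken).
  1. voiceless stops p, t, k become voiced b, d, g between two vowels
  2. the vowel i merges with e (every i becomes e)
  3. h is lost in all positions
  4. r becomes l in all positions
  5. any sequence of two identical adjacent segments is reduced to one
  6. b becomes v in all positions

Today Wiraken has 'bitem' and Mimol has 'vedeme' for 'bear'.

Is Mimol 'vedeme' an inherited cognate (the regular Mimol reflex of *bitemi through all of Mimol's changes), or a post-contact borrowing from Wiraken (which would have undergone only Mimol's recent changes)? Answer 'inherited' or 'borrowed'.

If inherited, *bitemi would pass through all of Mimol's changes:
Mimol: *bitemi
  bitemi → bidemi   [intervocalic voicing]
  bidemi → bedeme   [vowel merger]
  bedeme (rule 3 does not apply)
  bedeme (rule 4 does not apply)
  bedeme (rule 5 does not apply)
  bedeme → vedeme   [unconditioned shift]
  giving Mimol vedeme.
If borrowed from Wiraken 'bitem' after the early changes, it would undergo only the recent ones:
  rule 4 (unconditioned shift): no change (bitem)
  rule 5 (degemination): no change (bitem)
  rule 6 (unconditioned shift): bitem → vitem
  ⇒ as a loan: vitem
Mimol 'vedeme' matches the inherited outcome exactly, so it is an inherited cognate, not a loan.

inherited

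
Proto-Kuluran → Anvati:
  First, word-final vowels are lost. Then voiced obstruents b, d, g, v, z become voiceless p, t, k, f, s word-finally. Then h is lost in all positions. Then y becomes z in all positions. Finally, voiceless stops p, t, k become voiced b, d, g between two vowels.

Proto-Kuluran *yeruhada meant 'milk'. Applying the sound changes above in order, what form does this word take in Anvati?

Anvati: start from *yeruhada.
  rule 1 (apocope): yeruhada → yeruhad
  rule 2 (final devoicing): yeruhad → yeruhat
  rule 3 (h-loss): yeruhat → yeruat
  rule 4 (unconditioned shift): yeruat → zeruat
  rule 5: no change — zeruat
  ⇒ Anvati zeruat

zeruat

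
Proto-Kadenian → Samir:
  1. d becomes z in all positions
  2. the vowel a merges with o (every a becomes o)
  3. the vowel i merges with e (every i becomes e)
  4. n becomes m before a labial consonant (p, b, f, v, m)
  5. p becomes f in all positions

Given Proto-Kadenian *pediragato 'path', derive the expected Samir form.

fezerogoto

Samir: *pediragato > peziragato > pezirogoto > pezerogoto > fezerogoto  (by unconditioned shift, vowel merger, vowel merger, unconditioned shift)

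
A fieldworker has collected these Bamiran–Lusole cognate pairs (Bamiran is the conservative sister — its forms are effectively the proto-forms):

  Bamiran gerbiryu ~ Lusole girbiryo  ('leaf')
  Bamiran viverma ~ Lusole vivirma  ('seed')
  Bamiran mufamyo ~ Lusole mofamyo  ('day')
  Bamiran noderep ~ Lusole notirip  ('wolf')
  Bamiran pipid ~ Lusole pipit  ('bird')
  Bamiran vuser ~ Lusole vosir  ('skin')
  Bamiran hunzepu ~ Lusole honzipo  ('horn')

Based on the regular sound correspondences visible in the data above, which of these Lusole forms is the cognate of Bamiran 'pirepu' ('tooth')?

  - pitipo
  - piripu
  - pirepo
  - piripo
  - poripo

piripo

noderep ~ notirip, hunzepu ~ honzipo — Bamiran e corresponds to Lusole i after a consonant, before a labial obstruent.
gerbiryu ~ girbiryo, hunzepu ~ honzipo — Bamiran u corresponds to Lusole o word-finally.
Applying these to Bamiran 'pirepu':
  pirepu → piripu   (e→i after a consonant, before a labial obstruent)
  piripu → piripo   (u→o word-finally)
So the Lusole cognate is 'piripo'.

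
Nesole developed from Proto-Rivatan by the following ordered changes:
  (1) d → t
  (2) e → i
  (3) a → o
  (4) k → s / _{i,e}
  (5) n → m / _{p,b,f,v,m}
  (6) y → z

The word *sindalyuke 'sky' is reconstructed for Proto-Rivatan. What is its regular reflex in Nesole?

sintolzusi

Nesole: *sindalyuke > sintalyuke > sintalyuki > sintolyuki > sintolyusi > sintolzusi  (by unconditioned shift, vowel merger, vowel merger, palatalisation, unconditioned shift)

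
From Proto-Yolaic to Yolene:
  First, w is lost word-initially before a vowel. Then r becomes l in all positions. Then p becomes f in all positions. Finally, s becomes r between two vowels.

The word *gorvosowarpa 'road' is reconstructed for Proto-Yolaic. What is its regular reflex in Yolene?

Yolene: *gorvosowarpa
  gorvosowarpa (rule 1 does not apply)
  gorvosowarpa → golvosowalpa   [unconditioned shift]
  golvosowalpa → golvosowalfa   [unconditioned shift]
  golvosowalfa → golvorowalfa   [rhotacism]
  giving Yolene golvorowalfa.

golvorowalfa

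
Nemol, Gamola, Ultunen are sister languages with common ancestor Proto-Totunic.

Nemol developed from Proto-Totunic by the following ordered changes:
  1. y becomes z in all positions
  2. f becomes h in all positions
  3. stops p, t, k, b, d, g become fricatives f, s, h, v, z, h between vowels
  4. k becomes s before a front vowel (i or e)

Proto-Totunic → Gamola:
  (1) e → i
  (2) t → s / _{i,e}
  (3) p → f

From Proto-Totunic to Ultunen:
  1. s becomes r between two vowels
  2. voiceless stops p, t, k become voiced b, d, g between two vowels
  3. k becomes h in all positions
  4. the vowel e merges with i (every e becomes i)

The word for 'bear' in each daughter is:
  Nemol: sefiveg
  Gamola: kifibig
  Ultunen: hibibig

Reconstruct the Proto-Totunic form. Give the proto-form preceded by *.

Position 3: Nemol has f, Gamola has f, Ultunen has b. In Nemol, f can only continue *p, so the proto-segment is *p.
Position 2: Nemol has e, Gamola has i, Ultunen has i. Nemol preserves e here (none of its changes turn any other segment into e), so the proto-segment is *e.
Continuing position by position gives *kepibeg; check it forward:
Nemol: *kepibeg
  kepibeg (rule 1 does not apply)
  kepibeg (rule 2 does not apply)
  kepibeg → kefiveg   [intervocalic lenition]
  kefiveg → sefiveg   [palatalisation]
  giving Nemol sefiveg.
Gamola: start from *kepibeg.
  rule 1 (vowel merger): kepibeg → kipibig
  rule 2: no change — kipibig
  rule 3 (unconditioned shift): kipibig → kifibig
  ⇒ Gamola kifibig
Ultunen: *kepibeg > kebibeg > hebibeg > hibibig  (by intervocalic voicing, unconditioned shift, vowel merger)
No other proto-form is consistent with every reflex, so the reconstruction is *kepibeg.

*kepibeg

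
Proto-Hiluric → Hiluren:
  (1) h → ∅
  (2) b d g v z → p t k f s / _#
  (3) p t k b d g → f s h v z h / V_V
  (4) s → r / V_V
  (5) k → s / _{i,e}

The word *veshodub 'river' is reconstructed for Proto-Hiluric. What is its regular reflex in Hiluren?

Hiluren: start from *veshodub.
  rule 1 (h-loss): veshodub → vesodub
  rule 2 (final devoicing): vesodub → vesodup
  rule 3 (intervocalic lenition): vesodup → vesozup
  rule 4 (rhotacism): vesozup → verozup
  rule 5: no change — verozup
  ⇒ Hiluren verozup

verozup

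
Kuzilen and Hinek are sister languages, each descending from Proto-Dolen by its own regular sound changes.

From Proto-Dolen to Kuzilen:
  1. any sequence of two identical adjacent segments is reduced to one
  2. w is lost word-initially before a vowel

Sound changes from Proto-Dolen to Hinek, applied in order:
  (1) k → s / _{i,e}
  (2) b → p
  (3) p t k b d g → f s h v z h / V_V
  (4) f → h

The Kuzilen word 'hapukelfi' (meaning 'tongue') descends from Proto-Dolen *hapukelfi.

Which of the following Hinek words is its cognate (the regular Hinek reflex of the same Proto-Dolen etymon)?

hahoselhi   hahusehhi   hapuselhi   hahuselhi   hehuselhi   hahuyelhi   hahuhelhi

Hinek: *hapukelfi
  hapukelfi → hapuselfi   [palatalisation]
  hapuselfi (rule 2 does not apply)
  hapuselfi → hafuselfi   [intervocalic lenition]
  hafuselfi → hahuselhi   [unconditioned shift]
  giving Hinek hahuselhi.

hahuselhi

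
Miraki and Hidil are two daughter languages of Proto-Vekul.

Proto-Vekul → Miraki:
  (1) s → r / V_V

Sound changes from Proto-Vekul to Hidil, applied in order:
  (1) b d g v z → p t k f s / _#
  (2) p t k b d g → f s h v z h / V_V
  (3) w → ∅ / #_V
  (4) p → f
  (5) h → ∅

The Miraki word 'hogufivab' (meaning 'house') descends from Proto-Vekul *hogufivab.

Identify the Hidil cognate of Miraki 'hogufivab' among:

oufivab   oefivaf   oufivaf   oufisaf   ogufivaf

oufivaf

Hidil: *hogufivab > hogufivap > hohufivap > hohufivaf > oufivaf  (by final devoicing, intervocalic lenition, unconditioned shift, h-loss)
Only 'oufivaf' matches the regular Hidil development of *hogufivab.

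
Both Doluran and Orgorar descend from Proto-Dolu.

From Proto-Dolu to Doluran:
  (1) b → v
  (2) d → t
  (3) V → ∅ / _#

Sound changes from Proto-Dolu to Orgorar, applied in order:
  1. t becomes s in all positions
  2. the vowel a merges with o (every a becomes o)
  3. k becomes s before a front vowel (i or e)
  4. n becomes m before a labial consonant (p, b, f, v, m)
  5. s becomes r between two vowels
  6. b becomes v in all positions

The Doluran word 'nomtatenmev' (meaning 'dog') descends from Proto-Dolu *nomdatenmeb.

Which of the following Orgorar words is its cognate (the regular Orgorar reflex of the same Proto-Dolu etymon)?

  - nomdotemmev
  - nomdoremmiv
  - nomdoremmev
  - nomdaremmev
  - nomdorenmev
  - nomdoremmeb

Orgorar: *nomdatenmeb > nomdasenmeb > nomdosenmeb > nomdosemmeb > nomdoremmeb > nomdoremmev  (by unconditioned shift, vowel merger, nasal place assimilation, rhotacism, unconditioned shift)
The other candidates each miss or misapply at least one Orgorar change.

nomdoremmev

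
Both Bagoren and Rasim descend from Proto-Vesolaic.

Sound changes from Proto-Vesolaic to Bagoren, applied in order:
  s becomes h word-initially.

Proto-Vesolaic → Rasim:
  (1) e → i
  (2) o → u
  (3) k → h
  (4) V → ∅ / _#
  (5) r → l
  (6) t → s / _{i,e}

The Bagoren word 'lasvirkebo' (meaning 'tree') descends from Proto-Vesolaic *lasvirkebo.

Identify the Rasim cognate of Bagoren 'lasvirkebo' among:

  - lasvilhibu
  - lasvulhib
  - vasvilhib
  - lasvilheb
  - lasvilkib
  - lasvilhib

Rasim: start from *lasvirkebo.
  rule 1 (vowel merger): lasvirkebo → lasvirkibo
  rule 2 (vowel merger): lasvirkibo → lasvirkibu
  rule 3 (unconditioned shift): lasvirkibu → lasvirhibu
  rule 4 (apocope): lasvirhibu → lasvirhib
  rule 5 (unconditioned shift): lasvirhib → lasvilhib
  rule 6: no change — lasvilhib
  ⇒ Rasim lasvilhib
The other candidates each miss or misapply at least one Rasim change.

lasvilhib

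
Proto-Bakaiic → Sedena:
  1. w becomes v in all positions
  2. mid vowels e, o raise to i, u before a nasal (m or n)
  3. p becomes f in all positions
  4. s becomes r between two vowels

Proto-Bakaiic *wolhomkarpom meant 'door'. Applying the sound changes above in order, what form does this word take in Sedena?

volhumkarfum

Sedena: *wolhomkarpom
  wolhomkarpom → volhomkarpom   [unconditioned shift]
  volhomkarpom → volhumkarpum   [pre-nasal raising]
  volhumkarpum → volhumkarfum   [unconditioned shift]
  volhumkarfum (rule 4 does not apply)
  giving Sedena volhumkarfum.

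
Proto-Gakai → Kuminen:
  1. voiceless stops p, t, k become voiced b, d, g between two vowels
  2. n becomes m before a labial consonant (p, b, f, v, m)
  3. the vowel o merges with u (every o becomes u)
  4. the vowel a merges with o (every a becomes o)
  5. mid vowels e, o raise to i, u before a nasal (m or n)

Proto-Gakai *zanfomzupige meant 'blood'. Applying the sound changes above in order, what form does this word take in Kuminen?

Kuminen: start from *zanfomzupige.
  rule 1 (intervocalic voicing): zanfomzupige → zanfomzubige
  rule 2 (nasal place assimilation): zanfomzubige → zamfomzubige
  rule 3 (vowel merger): zamfomzubige → zamfumzubige
  rule 4 (vowel merger): zamfumzubige → zomfumzubige
  rule 5 (pre-nasal raising): zomfumzubige → zumfumzubige
  ⇒ Kuminen zumfumzubige

zumfumzubige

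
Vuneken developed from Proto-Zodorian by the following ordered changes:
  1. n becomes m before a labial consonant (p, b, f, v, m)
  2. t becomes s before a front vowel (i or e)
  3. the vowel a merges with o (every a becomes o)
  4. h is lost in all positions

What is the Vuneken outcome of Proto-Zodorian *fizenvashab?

Vuneken: *fizenvashab
  fizenvashab → fizemvashab   [nasal place assimilation]
  fizemvashab (rule 2 does not apply)
  fizemvashab → fizemvoshob   [vowel merger]
  fizemvoshob → fizemvosob   [h-loss]
  giving Vuneken fizemvosob.

fizemvosob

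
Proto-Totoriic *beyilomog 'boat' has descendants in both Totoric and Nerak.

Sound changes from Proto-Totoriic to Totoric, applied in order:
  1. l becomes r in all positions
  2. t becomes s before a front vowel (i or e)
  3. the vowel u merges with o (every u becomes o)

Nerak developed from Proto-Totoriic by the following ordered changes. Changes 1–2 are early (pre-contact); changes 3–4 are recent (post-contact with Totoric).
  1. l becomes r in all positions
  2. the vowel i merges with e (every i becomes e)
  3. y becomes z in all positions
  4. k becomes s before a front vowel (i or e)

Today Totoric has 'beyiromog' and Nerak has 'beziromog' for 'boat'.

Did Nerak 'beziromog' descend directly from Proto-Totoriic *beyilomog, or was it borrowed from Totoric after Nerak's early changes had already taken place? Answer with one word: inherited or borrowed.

If inherited, *beyilomog would pass through all of Nerak's changes:
Nerak: *beyilomog
  beyilomog → beyiromog   [unconditioned shift]
  beyiromog → beyeromog   [vowel merger]
  beyeromog → bezeromog   [unconditioned shift]
  bezeromog (rule 4 does not apply)
  giving Nerak bezeromog.
If borrowed from Totoric 'beyiromog' after the early changes, it would undergo only the recent ones:
  rule 3 (unconditioned shift): beyiromog → beziromog
  rule 4 (palatalisation): no change (beziromog)
  ⇒ as a loan: beziromog
Nerak 'beziromog' matches the loan outcome 'beziromog', not the inherited 'bezeromog' — it skipped the early Nerak changes, so it was borrowed from Totoric.

borrowed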